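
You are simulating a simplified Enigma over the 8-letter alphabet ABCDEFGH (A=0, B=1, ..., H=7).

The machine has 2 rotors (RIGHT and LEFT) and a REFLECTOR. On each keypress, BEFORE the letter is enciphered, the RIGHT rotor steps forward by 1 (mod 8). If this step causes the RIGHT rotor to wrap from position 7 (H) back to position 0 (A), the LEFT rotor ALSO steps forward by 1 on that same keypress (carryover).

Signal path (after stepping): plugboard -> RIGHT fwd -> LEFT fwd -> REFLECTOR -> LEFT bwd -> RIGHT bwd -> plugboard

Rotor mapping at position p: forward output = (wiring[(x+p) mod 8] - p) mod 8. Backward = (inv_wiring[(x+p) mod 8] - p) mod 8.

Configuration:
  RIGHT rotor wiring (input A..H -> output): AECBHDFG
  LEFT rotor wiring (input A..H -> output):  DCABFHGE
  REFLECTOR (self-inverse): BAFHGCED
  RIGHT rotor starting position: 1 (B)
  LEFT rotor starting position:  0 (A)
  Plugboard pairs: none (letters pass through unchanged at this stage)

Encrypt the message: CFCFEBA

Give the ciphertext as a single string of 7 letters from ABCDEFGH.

Answer: ACEBGGC

Derivation:
Char 1 ('C'): step: R->2, L=0; C->plug->C->R->F->L->H->refl->D->L'->A->R'->A->plug->A
Char 2 ('F'): step: R->3, L=0; F->plug->F->R->F->L->H->refl->D->L'->A->R'->C->plug->C
Char 3 ('C'): step: R->4, L=0; C->plug->C->R->B->L->C->refl->F->L'->E->R'->E->plug->E
Char 4 ('F'): step: R->5, L=0; F->plug->F->R->F->L->H->refl->D->L'->A->R'->B->plug->B
Char 5 ('E'): step: R->6, L=0; E->plug->E->R->E->L->F->refl->C->L'->B->R'->G->plug->G
Char 6 ('B'): step: R->7, L=0; B->plug->B->R->B->L->C->refl->F->L'->E->R'->G->plug->G
Char 7 ('A'): step: R->0, L->1 (L advanced); A->plug->A->R->A->L->B->refl->A->L'->C->R'->C->plug->C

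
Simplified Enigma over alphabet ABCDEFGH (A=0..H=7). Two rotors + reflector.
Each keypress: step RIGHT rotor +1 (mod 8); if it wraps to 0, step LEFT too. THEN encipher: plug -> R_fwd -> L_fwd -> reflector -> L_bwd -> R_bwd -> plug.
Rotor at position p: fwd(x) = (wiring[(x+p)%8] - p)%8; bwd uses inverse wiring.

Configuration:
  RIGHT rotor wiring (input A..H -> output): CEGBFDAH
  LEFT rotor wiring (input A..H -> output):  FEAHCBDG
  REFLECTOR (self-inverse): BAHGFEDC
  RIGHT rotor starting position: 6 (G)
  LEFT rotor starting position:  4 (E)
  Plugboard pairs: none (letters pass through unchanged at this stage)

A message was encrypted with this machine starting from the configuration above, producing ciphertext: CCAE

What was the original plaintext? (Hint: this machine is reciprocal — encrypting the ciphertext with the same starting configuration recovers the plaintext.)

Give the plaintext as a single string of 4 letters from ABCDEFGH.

Answer: GBEA

Derivation:
Char 1 ('C'): step: R->7, L=4; C->plug->C->R->F->L->A->refl->B->L'->E->R'->G->plug->G
Char 2 ('C'): step: R->0, L->5 (L advanced); C->plug->C->R->G->L->C->refl->H->L'->E->R'->B->plug->B
Char 3 ('A'): step: R->1, L=5; A->plug->A->R->D->L->A->refl->B->L'->C->R'->E->plug->E
Char 4 ('E'): step: R->2, L=5; E->plug->E->R->G->L->C->refl->H->L'->E->R'->A->plug->A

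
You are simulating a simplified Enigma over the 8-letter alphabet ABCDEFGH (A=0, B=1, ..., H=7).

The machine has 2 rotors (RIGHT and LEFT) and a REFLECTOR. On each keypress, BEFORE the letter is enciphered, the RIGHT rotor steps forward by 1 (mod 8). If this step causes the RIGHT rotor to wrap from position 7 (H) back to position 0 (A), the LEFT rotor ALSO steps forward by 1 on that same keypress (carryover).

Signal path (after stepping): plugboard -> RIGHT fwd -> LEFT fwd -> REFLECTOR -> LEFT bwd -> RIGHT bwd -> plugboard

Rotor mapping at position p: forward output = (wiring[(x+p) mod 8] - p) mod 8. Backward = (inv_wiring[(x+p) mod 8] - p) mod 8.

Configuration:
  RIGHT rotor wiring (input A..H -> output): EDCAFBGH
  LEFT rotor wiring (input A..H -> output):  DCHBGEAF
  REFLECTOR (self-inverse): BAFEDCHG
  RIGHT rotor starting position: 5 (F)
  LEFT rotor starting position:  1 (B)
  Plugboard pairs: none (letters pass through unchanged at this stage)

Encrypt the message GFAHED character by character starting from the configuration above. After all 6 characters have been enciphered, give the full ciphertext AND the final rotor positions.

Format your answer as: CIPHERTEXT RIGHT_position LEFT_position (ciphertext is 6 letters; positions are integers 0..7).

Answer: HCFEHG 3 2

Derivation:
Char 1 ('G'): step: R->6, L=1; G->plug->G->R->H->L->C->refl->F->L'->D->R'->H->plug->H
Char 2 ('F'): step: R->7, L=1; F->plug->F->R->G->L->E->refl->D->L'->E->R'->C->plug->C
Char 3 ('A'): step: R->0, L->2 (L advanced); A->plug->A->R->E->L->G->refl->H->L'->B->R'->F->plug->F
Char 4 ('H'): step: R->1, L=2; H->plug->H->R->D->L->C->refl->F->L'->A->R'->E->plug->E
Char 5 ('E'): step: R->2, L=2; E->plug->E->R->E->L->G->refl->H->L'->B->R'->H->plug->H
Char 6 ('D'): step: R->3, L=2; D->plug->D->R->D->L->C->refl->F->L'->A->R'->G->plug->G
Final: ciphertext=HCFEHG, RIGHT=3, LEFT=2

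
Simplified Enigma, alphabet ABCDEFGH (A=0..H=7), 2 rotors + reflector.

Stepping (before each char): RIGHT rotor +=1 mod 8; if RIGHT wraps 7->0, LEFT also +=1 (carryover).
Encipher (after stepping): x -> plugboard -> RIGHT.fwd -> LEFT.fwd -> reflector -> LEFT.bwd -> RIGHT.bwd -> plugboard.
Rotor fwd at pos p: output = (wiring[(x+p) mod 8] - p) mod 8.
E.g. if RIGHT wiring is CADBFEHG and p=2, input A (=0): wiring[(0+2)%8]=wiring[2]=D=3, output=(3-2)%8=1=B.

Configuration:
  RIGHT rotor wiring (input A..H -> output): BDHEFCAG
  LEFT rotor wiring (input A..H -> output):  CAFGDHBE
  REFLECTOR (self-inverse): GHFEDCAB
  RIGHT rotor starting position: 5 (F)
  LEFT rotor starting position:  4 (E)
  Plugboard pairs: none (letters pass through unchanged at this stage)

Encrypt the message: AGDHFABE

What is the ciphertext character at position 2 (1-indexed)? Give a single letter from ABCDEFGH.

Char 1 ('A'): step: R->6, L=4; A->plug->A->R->C->L->F->refl->C->L'->H->R'->G->plug->G
Char 2 ('G'): step: R->7, L=4; G->plug->G->R->D->L->A->refl->G->L'->E->R'->C->plug->C

C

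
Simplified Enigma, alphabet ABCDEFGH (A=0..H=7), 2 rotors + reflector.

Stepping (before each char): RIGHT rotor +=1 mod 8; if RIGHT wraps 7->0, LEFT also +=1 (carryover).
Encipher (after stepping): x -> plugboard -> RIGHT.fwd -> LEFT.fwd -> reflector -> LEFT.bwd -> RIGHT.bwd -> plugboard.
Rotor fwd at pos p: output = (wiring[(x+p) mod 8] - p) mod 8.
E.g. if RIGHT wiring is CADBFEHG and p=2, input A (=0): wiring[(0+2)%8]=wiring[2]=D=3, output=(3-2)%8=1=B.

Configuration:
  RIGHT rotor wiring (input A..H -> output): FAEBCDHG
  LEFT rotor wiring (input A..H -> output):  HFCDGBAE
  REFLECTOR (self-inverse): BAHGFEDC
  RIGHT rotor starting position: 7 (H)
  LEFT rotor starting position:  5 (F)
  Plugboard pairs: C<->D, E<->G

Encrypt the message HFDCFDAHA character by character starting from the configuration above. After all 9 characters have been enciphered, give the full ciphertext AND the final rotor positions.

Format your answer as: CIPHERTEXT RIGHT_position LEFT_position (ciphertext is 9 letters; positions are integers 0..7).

Answer: GGEEHFDFH 0 7

Derivation:
Char 1 ('H'): step: R->0, L->6 (L advanced); H->plug->H->R->G->L->A->refl->B->L'->C->R'->E->plug->G
Char 2 ('F'): step: R->1, L=6; F->plug->F->R->G->L->A->refl->B->L'->C->R'->E->plug->G
Char 3 ('D'): step: R->2, L=6; D->plug->C->R->A->L->C->refl->H->L'->D->R'->G->plug->E
Char 4 ('C'): step: R->3, L=6; C->plug->D->R->E->L->E->refl->F->L'->F->R'->G->plug->E
Char 5 ('F'): step: R->4, L=6; F->plug->F->R->E->L->E->refl->F->L'->F->R'->H->plug->H
Char 6 ('D'): step: R->5, L=6; D->plug->C->R->B->L->G->refl->D->L'->H->R'->F->plug->F
Char 7 ('A'): step: R->6, L=6; A->plug->A->R->B->L->G->refl->D->L'->H->R'->C->plug->D
Char 8 ('H'): step: R->7, L=6; H->plug->H->R->A->L->C->refl->H->L'->D->R'->F->plug->F
Char 9 ('A'): step: R->0, L->7 (L advanced); A->plug->A->R->F->L->H->refl->C->L'->G->R'->H->plug->H
Final: ciphertext=GGEEHFDFH, RIGHT=0, LEFT=7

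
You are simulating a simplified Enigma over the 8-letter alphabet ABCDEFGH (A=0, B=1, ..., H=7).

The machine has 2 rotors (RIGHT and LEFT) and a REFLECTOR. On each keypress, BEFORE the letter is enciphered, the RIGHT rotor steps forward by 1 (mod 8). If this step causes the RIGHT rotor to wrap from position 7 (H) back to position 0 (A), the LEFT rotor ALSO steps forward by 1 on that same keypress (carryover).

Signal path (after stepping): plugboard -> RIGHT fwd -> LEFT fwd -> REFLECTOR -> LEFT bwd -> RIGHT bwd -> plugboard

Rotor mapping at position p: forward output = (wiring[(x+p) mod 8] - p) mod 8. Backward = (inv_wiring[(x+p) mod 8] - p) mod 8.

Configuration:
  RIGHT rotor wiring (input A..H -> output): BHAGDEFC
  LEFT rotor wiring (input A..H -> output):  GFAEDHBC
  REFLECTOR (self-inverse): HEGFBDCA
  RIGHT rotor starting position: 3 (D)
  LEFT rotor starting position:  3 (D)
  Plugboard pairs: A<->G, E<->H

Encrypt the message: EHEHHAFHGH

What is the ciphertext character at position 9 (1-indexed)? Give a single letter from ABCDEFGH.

Char 1 ('E'): step: R->4, L=3; E->plug->H->R->C->L->E->refl->B->L'->A->R'->B->plug->B
Char 2 ('H'): step: R->5, L=3; H->plug->E->R->C->L->E->refl->B->L'->A->R'->B->plug->B
Char 3 ('E'): step: R->6, L=3; E->plug->H->R->G->L->C->refl->G->L'->D->R'->C->plug->C
Char 4 ('H'): step: R->7, L=3; H->plug->E->R->H->L->F->refl->D->L'->F->R'->G->plug->A
Char 5 ('H'): step: R->0, L->4 (L advanced); H->plug->E->R->D->L->G->refl->C->L'->E->R'->F->plug->F
Char 6 ('A'): step: R->1, L=4; A->plug->G->R->B->L->D->refl->F->L'->C->R'->D->plug->D
Char 7 ('F'): step: R->2, L=4; F->plug->F->R->A->L->H->refl->A->L'->H->R'->G->plug->A
Char 8 ('H'): step: R->3, L=4; H->plug->E->R->H->L->A->refl->H->L'->A->R'->B->plug->B
Char 9 ('G'): step: R->4, L=4; G->plug->A->R->H->L->A->refl->H->L'->A->R'->B->plug->B

B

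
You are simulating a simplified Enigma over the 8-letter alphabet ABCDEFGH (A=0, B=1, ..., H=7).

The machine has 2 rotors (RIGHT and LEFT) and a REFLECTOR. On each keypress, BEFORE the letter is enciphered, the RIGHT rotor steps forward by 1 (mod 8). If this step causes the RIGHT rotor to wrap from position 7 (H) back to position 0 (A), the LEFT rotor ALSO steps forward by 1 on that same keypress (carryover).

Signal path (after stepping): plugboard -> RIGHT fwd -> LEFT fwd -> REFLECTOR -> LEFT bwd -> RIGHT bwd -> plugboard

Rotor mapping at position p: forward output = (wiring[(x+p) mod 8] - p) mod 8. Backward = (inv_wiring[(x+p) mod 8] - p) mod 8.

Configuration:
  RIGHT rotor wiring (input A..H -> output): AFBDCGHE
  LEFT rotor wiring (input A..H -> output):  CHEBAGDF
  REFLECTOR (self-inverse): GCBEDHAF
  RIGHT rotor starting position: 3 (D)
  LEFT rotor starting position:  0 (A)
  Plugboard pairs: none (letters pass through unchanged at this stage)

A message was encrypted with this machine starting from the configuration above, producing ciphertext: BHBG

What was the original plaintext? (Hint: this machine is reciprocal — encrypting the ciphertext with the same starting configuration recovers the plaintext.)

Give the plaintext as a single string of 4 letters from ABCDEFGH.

Char 1 ('B'): step: R->4, L=0; B->plug->B->R->C->L->E->refl->D->L'->G->R'->A->plug->A
Char 2 ('H'): step: R->5, L=0; H->plug->H->R->F->L->G->refl->A->L'->E->R'->F->plug->F
Char 3 ('B'): step: R->6, L=0; B->plug->B->R->G->L->D->refl->E->L'->C->R'->C->plug->C
Char 4 ('G'): step: R->7, L=0; G->plug->G->R->H->L->F->refl->H->L'->B->R'->B->plug->B

Answer: AFCB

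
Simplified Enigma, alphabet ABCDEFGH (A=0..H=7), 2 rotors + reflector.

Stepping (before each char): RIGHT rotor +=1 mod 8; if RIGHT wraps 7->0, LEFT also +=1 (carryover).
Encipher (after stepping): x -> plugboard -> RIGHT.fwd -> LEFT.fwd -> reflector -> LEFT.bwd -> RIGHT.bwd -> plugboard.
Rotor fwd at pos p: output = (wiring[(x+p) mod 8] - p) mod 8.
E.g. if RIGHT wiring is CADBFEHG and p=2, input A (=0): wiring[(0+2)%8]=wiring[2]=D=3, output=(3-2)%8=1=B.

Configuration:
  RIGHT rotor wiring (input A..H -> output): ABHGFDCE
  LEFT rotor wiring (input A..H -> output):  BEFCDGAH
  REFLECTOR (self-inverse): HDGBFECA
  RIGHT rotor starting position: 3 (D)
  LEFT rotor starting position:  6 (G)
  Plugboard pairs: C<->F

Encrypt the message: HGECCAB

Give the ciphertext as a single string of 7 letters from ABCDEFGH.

Char 1 ('H'): step: R->4, L=6; H->plug->H->R->C->L->D->refl->B->L'->B->R'->A->plug->A
Char 2 ('G'): step: R->5, L=6; G->plug->G->R->B->L->B->refl->D->L'->C->R'->F->plug->C
Char 3 ('E'): step: R->6, L=6; E->plug->E->R->B->L->B->refl->D->L'->C->R'->C->plug->F
Char 4 ('C'): step: R->7, L=6; C->plug->F->R->G->L->F->refl->E->L'->F->R'->A->plug->A
Char 5 ('C'): step: R->0, L->7 (L advanced); C->plug->F->R->D->L->G->refl->C->L'->B->R'->B->plug->B
Char 6 ('A'): step: R->1, L=7; A->plug->A->R->A->L->A->refl->H->L'->G->R'->B->plug->B
Char 7 ('B'): step: R->2, L=7; B->plug->B->R->E->L->D->refl->B->L'->H->R'->H->plug->H

Answer: ACFABBH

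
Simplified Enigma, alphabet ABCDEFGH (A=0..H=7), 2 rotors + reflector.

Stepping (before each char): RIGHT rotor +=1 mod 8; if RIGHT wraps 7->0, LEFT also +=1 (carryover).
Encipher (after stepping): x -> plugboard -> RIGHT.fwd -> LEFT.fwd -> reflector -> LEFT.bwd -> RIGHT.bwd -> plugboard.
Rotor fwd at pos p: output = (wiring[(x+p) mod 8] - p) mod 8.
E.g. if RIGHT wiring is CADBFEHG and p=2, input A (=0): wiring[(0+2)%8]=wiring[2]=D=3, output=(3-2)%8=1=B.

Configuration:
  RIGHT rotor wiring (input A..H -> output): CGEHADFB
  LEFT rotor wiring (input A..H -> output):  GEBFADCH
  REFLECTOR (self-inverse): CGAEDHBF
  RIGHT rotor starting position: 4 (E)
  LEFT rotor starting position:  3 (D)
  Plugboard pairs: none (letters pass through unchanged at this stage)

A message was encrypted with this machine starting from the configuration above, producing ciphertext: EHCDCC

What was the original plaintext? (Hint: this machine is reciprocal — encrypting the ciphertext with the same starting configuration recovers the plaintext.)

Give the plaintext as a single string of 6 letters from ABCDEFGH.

Answer: HCHAHD

Derivation:
Char 1 ('E'): step: R->5, L=3; E->plug->E->R->B->L->F->refl->H->L'->D->R'->H->plug->H
Char 2 ('H'): step: R->6, L=3; H->plug->H->R->F->L->D->refl->E->L'->E->R'->C->plug->C
Char 3 ('C'): step: R->7, L=3; C->plug->C->R->H->L->G->refl->B->L'->G->R'->H->plug->H
Char 4 ('D'): step: R->0, L->4 (L advanced); D->plug->D->R->H->L->B->refl->G->L'->C->R'->A->plug->A
Char 5 ('C'): step: R->1, L=4; C->plug->C->R->G->L->F->refl->H->L'->B->R'->H->plug->H
Char 6 ('C'): step: R->2, L=4; C->plug->C->R->G->L->F->refl->H->L'->B->R'->D->plug->D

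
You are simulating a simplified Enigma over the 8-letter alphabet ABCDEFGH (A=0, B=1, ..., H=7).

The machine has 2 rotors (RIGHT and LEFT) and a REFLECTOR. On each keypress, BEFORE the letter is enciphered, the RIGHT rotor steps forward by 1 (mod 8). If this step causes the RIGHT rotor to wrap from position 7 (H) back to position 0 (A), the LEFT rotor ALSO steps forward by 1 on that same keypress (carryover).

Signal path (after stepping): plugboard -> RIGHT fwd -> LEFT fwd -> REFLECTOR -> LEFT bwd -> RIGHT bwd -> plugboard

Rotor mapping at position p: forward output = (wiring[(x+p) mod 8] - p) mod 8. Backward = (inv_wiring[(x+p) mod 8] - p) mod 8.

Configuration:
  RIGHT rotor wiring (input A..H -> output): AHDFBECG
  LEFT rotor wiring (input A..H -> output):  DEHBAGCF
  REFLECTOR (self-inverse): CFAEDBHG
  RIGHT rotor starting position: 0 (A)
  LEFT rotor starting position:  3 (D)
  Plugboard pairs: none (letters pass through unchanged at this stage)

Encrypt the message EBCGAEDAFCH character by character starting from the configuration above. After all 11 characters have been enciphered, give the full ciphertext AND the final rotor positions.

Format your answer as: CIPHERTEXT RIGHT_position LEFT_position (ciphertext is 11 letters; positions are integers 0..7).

Char 1 ('E'): step: R->1, L=3; E->plug->E->R->D->L->H->refl->G->L'->A->R'->D->plug->D
Char 2 ('B'): step: R->2, L=3; B->plug->B->R->D->L->H->refl->G->L'->A->R'->E->plug->E
Char 3 ('C'): step: R->3, L=3; C->plug->C->R->B->L->F->refl->B->L'->G->R'->B->plug->B
Char 4 ('G'): step: R->4, L=3; G->plug->G->R->H->L->E->refl->D->L'->C->R'->D->plug->D
Char 5 ('A'): step: R->5, L=3; A->plug->A->R->H->L->E->refl->D->L'->C->R'->E->plug->E
Char 6 ('E'): step: R->6, L=3; E->plug->E->R->F->L->A->refl->C->L'->E->R'->A->plug->A
Char 7 ('D'): step: R->7, L=3; D->plug->D->R->E->L->C->refl->A->L'->F->R'->G->plug->G
Char 8 ('A'): step: R->0, L->4 (L advanced); A->plug->A->R->A->L->E->refl->D->L'->G->R'->H->plug->H
Char 9 ('F'): step: R->1, L=4; F->plug->F->R->B->L->C->refl->A->L'->F->R'->G->plug->G
Char 10 ('C'): step: R->2, L=4; C->plug->C->R->H->L->F->refl->B->L'->D->R'->B->plug->B
Char 11 ('H'): step: R->3, L=4; H->plug->H->R->A->L->E->refl->D->L'->G->R'->B->plug->B
Final: ciphertext=DEBDEAGHGBB, RIGHT=3, LEFT=4

Answer: DEBDEAGHGBB 3 4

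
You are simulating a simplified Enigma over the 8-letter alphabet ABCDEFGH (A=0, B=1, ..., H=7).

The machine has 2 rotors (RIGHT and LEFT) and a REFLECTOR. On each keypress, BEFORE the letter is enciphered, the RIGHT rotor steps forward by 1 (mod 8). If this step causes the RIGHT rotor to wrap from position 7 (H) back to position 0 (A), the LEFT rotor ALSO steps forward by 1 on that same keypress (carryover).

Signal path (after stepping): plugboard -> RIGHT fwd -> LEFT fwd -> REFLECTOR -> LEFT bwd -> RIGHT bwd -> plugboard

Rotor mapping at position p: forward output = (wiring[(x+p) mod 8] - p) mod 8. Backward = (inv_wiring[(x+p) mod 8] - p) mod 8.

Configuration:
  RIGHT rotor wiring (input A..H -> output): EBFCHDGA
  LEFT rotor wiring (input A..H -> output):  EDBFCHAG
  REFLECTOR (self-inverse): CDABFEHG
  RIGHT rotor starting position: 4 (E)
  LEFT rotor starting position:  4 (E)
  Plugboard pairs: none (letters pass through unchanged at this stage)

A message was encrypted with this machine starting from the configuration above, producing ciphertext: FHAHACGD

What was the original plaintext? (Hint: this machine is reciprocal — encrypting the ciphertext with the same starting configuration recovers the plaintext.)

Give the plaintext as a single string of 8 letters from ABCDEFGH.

Char 1 ('F'): step: R->5, L=4; F->plug->F->R->A->L->G->refl->H->L'->F->R'->G->plug->G
Char 2 ('H'): step: R->6, L=4; H->plug->H->R->F->L->H->refl->G->L'->A->R'->A->plug->A
Char 3 ('A'): step: R->7, L=4; A->plug->A->R->B->L->D->refl->B->L'->H->R'->H->plug->H
Char 4 ('H'): step: R->0, L->5 (L advanced); H->plug->H->R->A->L->C->refl->A->L'->G->R'->G->plug->G
Char 5 ('A'): step: R->1, L=5; A->plug->A->R->A->L->C->refl->A->L'->G->R'->D->plug->D
Char 6 ('C'): step: R->2, L=5; C->plug->C->R->F->L->E->refl->F->L'->H->R'->H->plug->H
Char 7 ('G'): step: R->3, L=5; G->plug->G->R->G->L->A->refl->C->L'->A->R'->C->plug->C
Char 8 ('D'): step: R->4, L=5; D->plug->D->R->E->L->G->refl->H->L'->D->R'->A->plug->A

Answer: GAHGDHCA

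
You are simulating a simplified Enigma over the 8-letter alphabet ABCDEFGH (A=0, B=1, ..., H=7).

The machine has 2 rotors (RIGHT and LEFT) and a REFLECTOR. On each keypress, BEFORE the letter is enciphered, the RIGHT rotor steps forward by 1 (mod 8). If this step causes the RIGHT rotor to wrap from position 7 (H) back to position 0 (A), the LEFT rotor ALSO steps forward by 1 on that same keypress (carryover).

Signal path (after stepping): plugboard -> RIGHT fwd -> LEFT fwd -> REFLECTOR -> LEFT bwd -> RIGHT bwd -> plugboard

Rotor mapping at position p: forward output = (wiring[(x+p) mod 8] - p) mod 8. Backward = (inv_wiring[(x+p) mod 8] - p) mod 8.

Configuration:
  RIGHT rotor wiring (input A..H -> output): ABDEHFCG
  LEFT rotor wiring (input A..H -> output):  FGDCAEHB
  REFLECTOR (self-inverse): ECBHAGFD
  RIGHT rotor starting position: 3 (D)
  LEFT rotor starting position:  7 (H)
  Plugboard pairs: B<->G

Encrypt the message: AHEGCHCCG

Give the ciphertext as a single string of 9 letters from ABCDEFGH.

Answer: BEGBECFBH

Derivation:
Char 1 ('A'): step: R->4, L=7; A->plug->A->R->D->L->E->refl->A->L'->H->R'->G->plug->B
Char 2 ('H'): step: R->5, L=7; H->plug->H->R->C->L->H->refl->D->L'->E->R'->E->plug->E
Char 3 ('E'): step: R->6, L=7; E->plug->E->R->F->L->B->refl->C->L'->A->R'->B->plug->G
Char 4 ('G'): step: R->7, L=7; G->plug->B->R->B->L->G->refl->F->L'->G->R'->G->plug->B
Char 5 ('C'): step: R->0, L->0 (L advanced); C->plug->C->R->D->L->C->refl->B->L'->H->R'->E->plug->E
Char 6 ('H'): step: R->1, L=0; H->plug->H->R->H->L->B->refl->C->L'->D->R'->C->plug->C
Char 7 ('C'): step: R->2, L=0; C->plug->C->R->F->L->E->refl->A->L'->E->R'->F->plug->F
Char 8 ('C'): step: R->3, L=0; C->plug->C->R->C->L->D->refl->H->L'->G->R'->G->plug->B
Char 9 ('G'): step: R->4, L=0; G->plug->B->R->B->L->G->refl->F->L'->A->R'->H->plug->H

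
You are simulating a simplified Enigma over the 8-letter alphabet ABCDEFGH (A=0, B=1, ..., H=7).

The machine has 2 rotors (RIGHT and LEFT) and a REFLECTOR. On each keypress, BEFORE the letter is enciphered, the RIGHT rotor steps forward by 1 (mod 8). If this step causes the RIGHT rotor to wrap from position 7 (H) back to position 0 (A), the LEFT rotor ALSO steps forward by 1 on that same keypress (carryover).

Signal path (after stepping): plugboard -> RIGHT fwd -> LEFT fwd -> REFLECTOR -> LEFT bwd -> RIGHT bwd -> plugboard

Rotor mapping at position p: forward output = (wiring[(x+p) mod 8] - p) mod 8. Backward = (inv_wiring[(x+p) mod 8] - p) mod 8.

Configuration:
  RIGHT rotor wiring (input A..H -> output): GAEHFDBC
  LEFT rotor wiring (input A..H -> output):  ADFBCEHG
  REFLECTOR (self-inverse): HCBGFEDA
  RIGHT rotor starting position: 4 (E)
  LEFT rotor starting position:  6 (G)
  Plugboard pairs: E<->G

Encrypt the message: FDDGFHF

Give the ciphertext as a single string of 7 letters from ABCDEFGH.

Answer: CCBFAAE

Derivation:
Char 1 ('F'): step: R->5, L=6; F->plug->F->R->H->L->G->refl->D->L'->F->R'->C->plug->C
Char 2 ('D'): step: R->6, L=6; D->plug->D->R->C->L->C->refl->B->L'->A->R'->C->plug->C
Char 3 ('D'): step: R->7, L=6; D->plug->D->R->F->L->D->refl->G->L'->H->R'->B->plug->B
Char 4 ('G'): step: R->0, L->7 (L advanced); G->plug->E->R->F->L->D->refl->G->L'->D->R'->F->plug->F
Char 5 ('F'): step: R->1, L=7; F->plug->F->R->A->L->H->refl->A->L'->H->R'->A->plug->A
Char 6 ('H'): step: R->2, L=7; H->plug->H->R->G->L->F->refl->E->L'->C->R'->A->plug->A
Char 7 ('F'): step: R->3, L=7; F->plug->F->R->D->L->G->refl->D->L'->F->R'->G->plug->E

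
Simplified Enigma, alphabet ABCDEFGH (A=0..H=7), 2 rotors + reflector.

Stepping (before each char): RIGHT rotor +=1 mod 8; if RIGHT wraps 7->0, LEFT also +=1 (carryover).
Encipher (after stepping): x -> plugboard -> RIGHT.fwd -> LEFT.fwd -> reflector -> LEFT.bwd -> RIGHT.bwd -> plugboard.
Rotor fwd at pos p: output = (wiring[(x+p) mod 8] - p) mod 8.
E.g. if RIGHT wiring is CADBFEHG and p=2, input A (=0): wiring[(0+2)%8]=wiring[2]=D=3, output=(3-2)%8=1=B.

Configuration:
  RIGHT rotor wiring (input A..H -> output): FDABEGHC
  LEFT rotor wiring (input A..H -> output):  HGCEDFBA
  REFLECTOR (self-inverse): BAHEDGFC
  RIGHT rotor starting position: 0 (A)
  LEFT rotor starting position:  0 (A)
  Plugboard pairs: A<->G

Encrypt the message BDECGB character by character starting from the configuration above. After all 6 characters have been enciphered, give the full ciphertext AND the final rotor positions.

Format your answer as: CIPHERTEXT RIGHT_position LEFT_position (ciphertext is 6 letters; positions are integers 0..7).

Answer: FAGACF 6 0

Derivation:
Char 1 ('B'): step: R->1, L=0; B->plug->B->R->H->L->A->refl->B->L'->G->R'->F->plug->F
Char 2 ('D'): step: R->2, L=0; D->plug->D->R->E->L->D->refl->E->L'->D->R'->G->plug->A
Char 3 ('E'): step: R->3, L=0; E->plug->E->R->H->L->A->refl->B->L'->G->R'->A->plug->G
Char 4 ('C'): step: R->4, L=0; C->plug->C->R->D->L->E->refl->D->L'->E->R'->G->plug->A
Char 5 ('G'): step: R->5, L=0; G->plug->A->R->B->L->G->refl->F->L'->F->R'->C->plug->C
Char 6 ('B'): step: R->6, L=0; B->plug->B->R->E->L->D->refl->E->L'->D->R'->F->plug->F
Final: ciphertext=FAGACF, RIGHT=6, LEFT=0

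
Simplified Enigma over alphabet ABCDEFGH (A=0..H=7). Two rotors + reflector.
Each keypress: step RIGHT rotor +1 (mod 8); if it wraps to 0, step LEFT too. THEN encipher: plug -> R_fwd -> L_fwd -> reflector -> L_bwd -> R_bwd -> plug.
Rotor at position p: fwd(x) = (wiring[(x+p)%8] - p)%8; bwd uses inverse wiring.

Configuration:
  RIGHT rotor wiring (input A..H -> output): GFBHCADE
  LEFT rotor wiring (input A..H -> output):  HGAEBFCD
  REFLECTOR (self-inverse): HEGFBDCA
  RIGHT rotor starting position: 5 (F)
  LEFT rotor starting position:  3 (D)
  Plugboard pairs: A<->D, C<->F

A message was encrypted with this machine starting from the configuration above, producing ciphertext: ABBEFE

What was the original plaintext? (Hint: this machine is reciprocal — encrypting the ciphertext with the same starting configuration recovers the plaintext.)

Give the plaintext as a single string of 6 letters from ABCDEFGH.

Answer: BFEGGH

Derivation:
Char 1 ('A'): step: R->6, L=3; A->plug->D->R->H->L->F->refl->D->L'->G->R'->B->plug->B
Char 2 ('B'): step: R->7, L=3; B->plug->B->R->H->L->F->refl->D->L'->G->R'->C->plug->F
Char 3 ('B'): step: R->0, L->4 (L advanced); B->plug->B->R->F->L->C->refl->G->L'->C->R'->E->plug->E
Char 4 ('E'): step: R->1, L=4; E->plug->E->R->H->L->A->refl->H->L'->D->R'->G->plug->G
Char 5 ('F'): step: R->2, L=4; F->plug->C->R->A->L->F->refl->D->L'->E->R'->G->plug->G
Char 6 ('E'): step: R->3, L=4; E->plug->E->R->B->L->B->refl->E->L'->G->R'->H->plug->H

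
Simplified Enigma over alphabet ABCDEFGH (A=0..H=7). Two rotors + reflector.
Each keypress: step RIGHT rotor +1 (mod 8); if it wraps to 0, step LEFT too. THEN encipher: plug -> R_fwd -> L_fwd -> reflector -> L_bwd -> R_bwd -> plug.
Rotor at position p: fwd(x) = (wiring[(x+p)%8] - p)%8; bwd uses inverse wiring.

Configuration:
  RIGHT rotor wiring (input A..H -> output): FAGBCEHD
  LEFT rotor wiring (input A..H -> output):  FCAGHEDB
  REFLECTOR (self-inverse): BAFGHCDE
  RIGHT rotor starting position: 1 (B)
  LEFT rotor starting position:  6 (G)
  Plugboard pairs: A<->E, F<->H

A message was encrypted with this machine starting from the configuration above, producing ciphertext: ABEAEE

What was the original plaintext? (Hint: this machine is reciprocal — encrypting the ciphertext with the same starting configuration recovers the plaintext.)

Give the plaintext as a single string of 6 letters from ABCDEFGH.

Answer: FCFBCF

Derivation:
Char 1 ('A'): step: R->2, L=6; A->plug->E->R->F->L->A->refl->B->L'->G->R'->H->plug->F
Char 2 ('B'): step: R->3, L=6; B->plug->B->R->H->L->G->refl->D->L'->B->R'->C->plug->C
Char 3 ('E'): step: R->4, L=6; E->plug->A->R->G->L->B->refl->A->L'->F->R'->H->plug->F
Char 4 ('A'): step: R->5, L=6; A->plug->E->R->D->L->E->refl->H->L'->C->R'->B->plug->B
Char 5 ('E'): step: R->6, L=6; E->plug->A->R->B->L->D->refl->G->L'->H->R'->C->plug->C
Char 6 ('E'): step: R->7, L=6; E->plug->A->R->E->L->C->refl->F->L'->A->R'->H->plug->F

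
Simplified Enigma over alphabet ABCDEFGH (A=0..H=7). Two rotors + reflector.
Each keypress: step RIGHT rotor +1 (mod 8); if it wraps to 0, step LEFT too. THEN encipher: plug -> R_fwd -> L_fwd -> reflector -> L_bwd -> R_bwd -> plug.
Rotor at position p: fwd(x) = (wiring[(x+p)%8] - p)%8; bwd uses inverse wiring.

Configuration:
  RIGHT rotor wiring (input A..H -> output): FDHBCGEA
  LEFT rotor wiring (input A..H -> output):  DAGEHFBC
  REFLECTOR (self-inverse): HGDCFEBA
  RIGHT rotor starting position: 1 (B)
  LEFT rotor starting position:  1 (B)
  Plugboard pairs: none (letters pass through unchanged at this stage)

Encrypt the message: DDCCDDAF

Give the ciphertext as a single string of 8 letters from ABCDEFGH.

Char 1 ('D'): step: R->2, L=1; D->plug->D->R->E->L->E->refl->F->L'->B->R'->H->plug->H
Char 2 ('D'): step: R->3, L=1; D->plug->D->R->B->L->F->refl->E->L'->E->R'->H->plug->H
Char 3 ('C'): step: R->4, L=1; C->plug->C->R->A->L->H->refl->A->L'->F->R'->H->plug->H
Char 4 ('C'): step: R->5, L=1; C->plug->C->R->D->L->G->refl->B->L'->G->R'->E->plug->E
Char 5 ('D'): step: R->6, L=1; D->plug->D->R->F->L->A->refl->H->L'->A->R'->H->plug->H
Char 6 ('D'): step: R->7, L=1; D->plug->D->R->A->L->H->refl->A->L'->F->R'->H->plug->H
Char 7 ('A'): step: R->0, L->2 (L advanced); A->plug->A->R->F->L->A->refl->H->L'->E->R'->G->plug->G
Char 8 ('F'): step: R->1, L=2; F->plug->F->R->D->L->D->refl->C->L'->B->R'->D->plug->D

Answer: HHHEHHGD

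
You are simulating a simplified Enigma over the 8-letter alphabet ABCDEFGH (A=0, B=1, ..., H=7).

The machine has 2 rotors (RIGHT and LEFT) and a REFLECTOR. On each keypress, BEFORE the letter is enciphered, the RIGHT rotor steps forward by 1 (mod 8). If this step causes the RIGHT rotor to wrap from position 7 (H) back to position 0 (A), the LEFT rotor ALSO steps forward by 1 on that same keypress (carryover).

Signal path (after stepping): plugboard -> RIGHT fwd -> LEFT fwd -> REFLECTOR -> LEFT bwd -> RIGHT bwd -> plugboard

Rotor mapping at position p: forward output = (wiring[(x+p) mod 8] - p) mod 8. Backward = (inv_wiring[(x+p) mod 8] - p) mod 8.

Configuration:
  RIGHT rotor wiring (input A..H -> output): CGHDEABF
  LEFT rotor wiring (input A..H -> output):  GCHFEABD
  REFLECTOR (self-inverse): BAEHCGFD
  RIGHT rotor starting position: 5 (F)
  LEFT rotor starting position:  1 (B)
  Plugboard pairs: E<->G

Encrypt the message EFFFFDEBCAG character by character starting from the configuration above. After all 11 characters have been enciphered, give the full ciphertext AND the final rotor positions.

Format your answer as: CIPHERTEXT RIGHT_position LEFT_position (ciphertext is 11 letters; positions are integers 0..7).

Answer: HDDDEGAGGHE 0 3

Derivation:
Char 1 ('E'): step: R->6, L=1; E->plug->G->R->G->L->C->refl->E->L'->C->R'->H->plug->H
Char 2 ('F'): step: R->7, L=1; F->plug->F->R->F->L->A->refl->B->L'->A->R'->D->plug->D
Char 3 ('F'): step: R->0, L->2 (L advanced); F->plug->F->R->A->L->F->refl->G->L'->D->R'->D->plug->D
Char 4 ('F'): step: R->1, L=2; F->plug->F->R->A->L->F->refl->G->L'->D->R'->D->plug->D
Char 5 ('F'): step: R->2, L=2; F->plug->F->R->D->L->G->refl->F->L'->A->R'->G->plug->E
Char 6 ('D'): step: R->3, L=2; D->plug->D->R->G->L->E->refl->C->L'->C->R'->E->plug->G
Char 7 ('E'): step: R->4, L=2; E->plug->G->R->D->L->G->refl->F->L'->A->R'->A->plug->A
Char 8 ('B'): step: R->5, L=2; B->plug->B->R->E->L->H->refl->D->L'->B->R'->E->plug->G
Char 9 ('C'): step: R->6, L=2; C->plug->C->R->E->L->H->refl->D->L'->B->R'->E->plug->G
Char 10 ('A'): step: R->7, L=2; A->plug->A->R->G->L->E->refl->C->L'->C->R'->H->plug->H
Char 11 ('G'): step: R->0, L->3 (L advanced); G->plug->E->R->E->L->A->refl->B->L'->B->R'->G->plug->E
Final: ciphertext=HDDDEGAGGHE, RIGHT=0, LEFT=3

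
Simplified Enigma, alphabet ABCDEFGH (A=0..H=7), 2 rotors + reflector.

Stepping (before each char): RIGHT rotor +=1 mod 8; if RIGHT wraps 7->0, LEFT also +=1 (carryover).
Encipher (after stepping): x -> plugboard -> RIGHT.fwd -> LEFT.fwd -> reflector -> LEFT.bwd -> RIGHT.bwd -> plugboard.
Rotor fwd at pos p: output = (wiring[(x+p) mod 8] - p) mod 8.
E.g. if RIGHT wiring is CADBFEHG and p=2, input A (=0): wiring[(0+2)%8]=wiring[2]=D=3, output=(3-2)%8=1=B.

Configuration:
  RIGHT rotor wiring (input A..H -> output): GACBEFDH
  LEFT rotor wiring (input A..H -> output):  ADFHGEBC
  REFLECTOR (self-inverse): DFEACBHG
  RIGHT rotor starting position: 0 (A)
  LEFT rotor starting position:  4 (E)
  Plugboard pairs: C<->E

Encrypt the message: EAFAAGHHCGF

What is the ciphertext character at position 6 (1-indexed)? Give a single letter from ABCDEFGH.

Char 1 ('E'): step: R->1, L=4; E->plug->C->R->A->L->C->refl->E->L'->E->R'->E->plug->C
Char 2 ('A'): step: R->2, L=4; A->plug->A->R->A->L->C->refl->E->L'->E->R'->G->plug->G
Char 3 ('F'): step: R->3, L=4; F->plug->F->R->D->L->G->refl->H->L'->F->R'->G->plug->G
Char 4 ('A'): step: R->4, L=4; A->plug->A->R->A->L->C->refl->E->L'->E->R'->F->plug->F
Char 5 ('A'): step: R->5, L=4; A->plug->A->R->A->L->C->refl->E->L'->E->R'->G->plug->G
Char 6 ('G'): step: R->6, L=4; G->plug->G->R->G->L->B->refl->F->L'->C->R'->D->plug->D

D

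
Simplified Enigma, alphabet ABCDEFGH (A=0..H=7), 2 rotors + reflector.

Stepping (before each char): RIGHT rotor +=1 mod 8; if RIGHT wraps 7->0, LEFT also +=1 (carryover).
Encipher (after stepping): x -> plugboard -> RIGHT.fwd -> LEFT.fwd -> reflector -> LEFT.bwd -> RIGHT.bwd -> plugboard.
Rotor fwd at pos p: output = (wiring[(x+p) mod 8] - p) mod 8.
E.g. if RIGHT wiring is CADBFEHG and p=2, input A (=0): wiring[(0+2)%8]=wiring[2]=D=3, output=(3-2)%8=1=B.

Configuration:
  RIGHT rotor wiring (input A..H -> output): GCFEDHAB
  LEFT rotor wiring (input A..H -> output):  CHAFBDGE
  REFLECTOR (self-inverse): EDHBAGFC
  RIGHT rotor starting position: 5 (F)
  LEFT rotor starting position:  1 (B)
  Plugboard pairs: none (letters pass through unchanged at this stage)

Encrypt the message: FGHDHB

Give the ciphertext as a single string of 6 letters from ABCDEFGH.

Char 1 ('F'): step: R->6, L=1; F->plug->F->R->G->L->D->refl->B->L'->H->R'->E->plug->E
Char 2 ('G'): step: R->7, L=1; G->plug->G->R->A->L->G->refl->F->L'->F->R'->E->plug->E
Char 3 ('H'): step: R->0, L->2 (L advanced); H->plug->H->R->B->L->D->refl->B->L'->D->R'->E->plug->E
Char 4 ('D'): step: R->1, L=2; D->plug->D->R->C->L->H->refl->C->L'->F->R'->H->plug->H
Char 5 ('H'): step: R->2, L=2; H->plug->H->R->A->L->G->refl->F->L'->H->R'->F->plug->F
Char 6 ('B'): step: R->3, L=2; B->plug->B->R->A->L->G->refl->F->L'->H->R'->G->plug->G

Answer: EEEHFG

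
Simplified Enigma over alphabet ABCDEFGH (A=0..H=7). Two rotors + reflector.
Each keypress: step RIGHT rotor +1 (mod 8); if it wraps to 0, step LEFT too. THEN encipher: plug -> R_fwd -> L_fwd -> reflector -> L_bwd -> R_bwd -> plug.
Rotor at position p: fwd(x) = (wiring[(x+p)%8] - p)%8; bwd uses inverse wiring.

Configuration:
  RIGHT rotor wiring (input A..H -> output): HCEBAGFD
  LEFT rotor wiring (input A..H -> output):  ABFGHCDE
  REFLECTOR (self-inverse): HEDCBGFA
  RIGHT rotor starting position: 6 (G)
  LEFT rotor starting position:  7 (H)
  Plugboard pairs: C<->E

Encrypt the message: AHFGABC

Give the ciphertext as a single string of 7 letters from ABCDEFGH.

Answer: DBEEBCE

Derivation:
Char 1 ('A'): step: R->7, L=7; A->plug->A->R->E->L->H->refl->A->L'->F->R'->D->plug->D
Char 2 ('H'): step: R->0, L->0 (L advanced); H->plug->H->R->D->L->G->refl->F->L'->C->R'->B->plug->B
Char 3 ('F'): step: R->1, L=0; F->plug->F->R->E->L->H->refl->A->L'->A->R'->C->plug->E
Char 4 ('G'): step: R->2, L=0; G->plug->G->R->F->L->C->refl->D->L'->G->R'->C->plug->E
Char 5 ('A'): step: R->3, L=0; A->plug->A->R->G->L->D->refl->C->L'->F->R'->B->plug->B
Char 6 ('B'): step: R->4, L=0; B->plug->B->R->C->L->F->refl->G->L'->D->R'->E->plug->C
Char 7 ('C'): step: R->5, L=0; C->plug->E->R->F->L->C->refl->D->L'->G->R'->C->plug->E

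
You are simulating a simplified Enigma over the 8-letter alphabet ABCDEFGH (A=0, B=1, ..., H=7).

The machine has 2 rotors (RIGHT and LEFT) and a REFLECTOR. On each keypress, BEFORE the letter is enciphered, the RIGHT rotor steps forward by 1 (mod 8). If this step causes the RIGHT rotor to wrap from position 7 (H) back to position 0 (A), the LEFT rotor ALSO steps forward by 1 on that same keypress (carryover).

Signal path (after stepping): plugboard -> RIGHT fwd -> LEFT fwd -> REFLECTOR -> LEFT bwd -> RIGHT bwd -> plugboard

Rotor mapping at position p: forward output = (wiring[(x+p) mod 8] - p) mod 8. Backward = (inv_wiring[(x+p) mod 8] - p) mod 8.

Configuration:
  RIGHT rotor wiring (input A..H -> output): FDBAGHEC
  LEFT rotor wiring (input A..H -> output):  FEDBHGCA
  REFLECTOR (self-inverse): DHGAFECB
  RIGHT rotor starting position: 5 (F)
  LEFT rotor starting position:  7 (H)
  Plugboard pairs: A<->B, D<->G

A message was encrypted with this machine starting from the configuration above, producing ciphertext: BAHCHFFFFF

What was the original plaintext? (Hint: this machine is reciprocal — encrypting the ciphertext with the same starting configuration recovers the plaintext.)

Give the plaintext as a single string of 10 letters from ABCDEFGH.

Char 1 ('B'): step: R->6, L=7; B->plug->A->R->G->L->H->refl->B->L'->A->R'->G->plug->D
Char 2 ('A'): step: R->7, L=7; A->plug->B->R->G->L->H->refl->B->L'->A->R'->G->plug->D
Char 3 ('H'): step: R->0, L->0 (L advanced); H->plug->H->R->C->L->D->refl->A->L'->H->R'->F->plug->F
Char 4 ('C'): step: R->1, L=0; C->plug->C->R->H->L->A->refl->D->L'->C->R'->A->plug->B
Char 5 ('H'): step: R->2, L=0; H->plug->H->R->B->L->E->refl->F->L'->A->R'->F->plug->F
Char 6 ('F'): step: R->3, L=0; F->plug->F->R->C->L->D->refl->A->L'->H->R'->E->plug->E
Char 7 ('F'): step: R->4, L=0; F->plug->F->R->H->L->A->refl->D->L'->C->R'->A->plug->B
Char 8 ('F'): step: R->5, L=0; F->plug->F->R->E->L->H->refl->B->L'->D->R'->G->plug->D
Char 9 ('F'): step: R->6, L=0; F->plug->F->R->C->L->D->refl->A->L'->H->R'->C->plug->C
Char 10 ('F'): step: R->7, L=0; F->plug->F->R->H->L->A->refl->D->L'->C->R'->D->plug->G

Answer: DDFBFEBDCG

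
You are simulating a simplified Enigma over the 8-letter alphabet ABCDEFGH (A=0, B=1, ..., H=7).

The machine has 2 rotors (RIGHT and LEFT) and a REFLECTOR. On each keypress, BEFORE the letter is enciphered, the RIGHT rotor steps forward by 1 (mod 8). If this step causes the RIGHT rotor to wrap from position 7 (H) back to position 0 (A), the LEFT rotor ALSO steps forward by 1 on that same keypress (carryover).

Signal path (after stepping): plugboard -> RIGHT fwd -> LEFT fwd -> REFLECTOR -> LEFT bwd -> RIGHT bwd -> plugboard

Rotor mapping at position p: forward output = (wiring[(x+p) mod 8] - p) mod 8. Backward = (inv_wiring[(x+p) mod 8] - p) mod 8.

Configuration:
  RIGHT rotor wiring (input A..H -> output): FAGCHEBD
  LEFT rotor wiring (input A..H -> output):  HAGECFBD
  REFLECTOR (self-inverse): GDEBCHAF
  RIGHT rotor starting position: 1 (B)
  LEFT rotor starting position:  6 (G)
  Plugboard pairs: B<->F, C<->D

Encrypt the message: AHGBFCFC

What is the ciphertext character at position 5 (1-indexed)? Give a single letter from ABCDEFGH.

Char 1 ('A'): step: R->2, L=6; A->plug->A->R->E->L->A->refl->G->L'->F->R'->C->plug->D
Char 2 ('H'): step: R->3, L=6; H->plug->H->R->D->L->C->refl->E->L'->G->R'->D->plug->C
Char 3 ('G'): step: R->4, L=6; G->plug->G->R->C->L->B->refl->D->L'->A->R'->B->plug->F
Char 4 ('B'): step: R->5, L=6; B->plug->F->R->B->L->F->refl->H->L'->H->R'->A->plug->A
Char 5 ('F'): step: R->6, L=6; F->plug->B->R->F->L->G->refl->A->L'->E->R'->F->plug->B

B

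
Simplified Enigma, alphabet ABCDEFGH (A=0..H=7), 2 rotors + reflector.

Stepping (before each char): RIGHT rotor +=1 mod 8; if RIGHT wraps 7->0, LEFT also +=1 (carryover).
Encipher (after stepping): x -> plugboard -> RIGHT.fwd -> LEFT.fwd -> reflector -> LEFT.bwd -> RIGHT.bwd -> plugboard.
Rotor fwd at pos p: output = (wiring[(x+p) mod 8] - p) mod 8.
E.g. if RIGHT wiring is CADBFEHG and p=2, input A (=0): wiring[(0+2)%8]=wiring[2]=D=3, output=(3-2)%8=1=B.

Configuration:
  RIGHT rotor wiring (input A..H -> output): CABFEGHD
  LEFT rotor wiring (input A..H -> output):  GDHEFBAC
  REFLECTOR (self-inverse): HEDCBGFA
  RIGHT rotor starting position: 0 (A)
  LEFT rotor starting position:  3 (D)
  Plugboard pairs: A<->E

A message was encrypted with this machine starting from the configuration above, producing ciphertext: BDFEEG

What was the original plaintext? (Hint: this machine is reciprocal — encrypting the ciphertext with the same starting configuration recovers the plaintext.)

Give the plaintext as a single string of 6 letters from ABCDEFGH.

Answer: EHADDC

Derivation:
Char 1 ('B'): step: R->1, L=3; B->plug->B->R->A->L->B->refl->E->L'->H->R'->A->plug->E
Char 2 ('D'): step: R->2, L=3; D->plug->D->R->E->L->H->refl->A->L'->G->R'->H->plug->H
Char 3 ('F'): step: R->3, L=3; F->plug->F->R->H->L->E->refl->B->L'->A->R'->E->plug->A
Char 4 ('E'): step: R->4, L=3; E->plug->A->R->A->L->B->refl->E->L'->H->R'->D->plug->D
Char 5 ('E'): step: R->5, L=3; E->plug->A->R->B->L->C->refl->D->L'->F->R'->D->plug->D
Char 6 ('G'): step: R->6, L=3; G->plug->G->R->G->L->A->refl->H->L'->E->R'->C->plug->C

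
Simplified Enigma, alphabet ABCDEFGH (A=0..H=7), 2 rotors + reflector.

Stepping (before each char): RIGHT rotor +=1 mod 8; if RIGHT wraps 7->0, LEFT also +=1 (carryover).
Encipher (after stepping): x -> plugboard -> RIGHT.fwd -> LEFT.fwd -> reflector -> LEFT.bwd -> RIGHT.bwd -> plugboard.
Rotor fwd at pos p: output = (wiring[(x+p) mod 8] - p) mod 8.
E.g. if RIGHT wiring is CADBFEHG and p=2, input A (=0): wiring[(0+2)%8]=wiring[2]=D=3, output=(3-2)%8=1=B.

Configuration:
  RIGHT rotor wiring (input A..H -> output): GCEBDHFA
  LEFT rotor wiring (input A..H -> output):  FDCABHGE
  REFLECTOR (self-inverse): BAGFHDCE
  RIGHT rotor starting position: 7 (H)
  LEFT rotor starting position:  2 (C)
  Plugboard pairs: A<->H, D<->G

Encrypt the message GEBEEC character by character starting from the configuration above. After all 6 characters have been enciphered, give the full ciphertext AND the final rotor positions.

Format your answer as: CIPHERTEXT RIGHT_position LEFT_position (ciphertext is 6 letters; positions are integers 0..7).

Char 1 ('G'): step: R->0, L->3 (L advanced); G->plug->D->R->B->L->G->refl->C->L'->F->R'->G->plug->D
Char 2 ('E'): step: R->1, L=3; E->plug->E->R->G->L->A->refl->B->L'->E->R'->F->plug->F
Char 3 ('B'): step: R->2, L=3; B->plug->B->R->H->L->H->refl->E->L'->C->R'->A->plug->H
Char 4 ('E'): step: R->3, L=3; E->plug->E->R->F->L->C->refl->G->L'->B->R'->H->plug->A
Char 5 ('E'): step: R->4, L=3; E->plug->E->R->C->L->E->refl->H->L'->H->R'->A->plug->H
Char 6 ('C'): step: R->5, L=3; C->plug->C->R->D->L->D->refl->F->L'->A->R'->B->plug->B
Final: ciphertext=DFHAHB, RIGHT=5, LEFT=3

Answer: DFHAHB 5 3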